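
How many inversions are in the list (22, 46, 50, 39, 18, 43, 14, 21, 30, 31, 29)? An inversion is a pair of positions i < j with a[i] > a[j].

33

Element-by-element contributions:
22: 3
46: 8
50: 8
39: 6
18: 1
43: 5
14: 0
21: 0
30: 1
31: 1
29: 0
Sum: 3 + 8 + 8 + 6 + 1 + 5 + 0 + 0 + 1 + 1 + 0 = 33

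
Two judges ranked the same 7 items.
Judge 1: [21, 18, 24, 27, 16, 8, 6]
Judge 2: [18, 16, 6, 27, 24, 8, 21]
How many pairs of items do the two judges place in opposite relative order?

Assign each item its position (1..7) in the first ordering, then rewrite the second ordering as that position sequence:
positions: 21→1, 18→2, 24→3, 27→4, 16→5, 8→6, 6→7
second ordering as positions: [2, 5, 7, 4, 3, 6, 1]
Discordant pairs = inversions in this position sequence.
2: 1 → 1
5: 4, 3, 1 → 3
7: 4, 3, 6, 1 → 4
4: 3, 1 → 2
3: 1 → 1
6: 1 → 1
1: 0
Total: 1 + 3 + 4 + 2 + 1 + 1 + 0 = 12

12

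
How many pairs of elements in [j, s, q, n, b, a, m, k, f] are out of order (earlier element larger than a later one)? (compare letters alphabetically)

25 inversions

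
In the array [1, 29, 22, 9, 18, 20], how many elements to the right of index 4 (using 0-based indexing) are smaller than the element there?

0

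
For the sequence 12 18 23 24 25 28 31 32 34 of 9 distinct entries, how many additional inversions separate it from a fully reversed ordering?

Maximum inversions for 9 distinct elements is C(9, 2) = 9·8/2 = 36.
Current inversions — for each element, count later smaller elements:
12: 0
18: 0
23: 0
24: 0
25: 0
28: 0
31: 0
32: 0
34: 0
Current total: 0 + 0 + 0 + 0 + 0 + 0 + 0 + 0 + 0 = 0
Shortfall: 36 − 0 = 36

36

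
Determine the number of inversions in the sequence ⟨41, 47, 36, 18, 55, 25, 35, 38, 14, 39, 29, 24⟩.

43

Element-by-element contributions:
41 → 36, 18, 25, 35, 38, 14, 39, 29, 24 → 9
47 → 36, 18, 25, 35, 38, 14, 39, 29, 24 → 9
36 → 18, 25, 35, 14, 29, 24 → 6
18 → 14 → 1
55 → 25, 35, 38, 14, 39, 29, 24 → 7
25 → 14, 24 → 2
35 → 14, 29, 24 → 3
38 → 14, 29, 24 → 3
14 → none → 0
39 → 29, 24 → 2
29 → 24 → 1
24 → none → 0
Sum: 9 + 9 + 6 + 1 + 7 + 2 + 3 + 3 + 0 + 2 + 1 + 0 = 43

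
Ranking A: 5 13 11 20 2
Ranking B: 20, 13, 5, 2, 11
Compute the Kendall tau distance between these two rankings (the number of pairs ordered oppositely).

5

Assign each item its position (1..5) in the first ordering, then rewrite the second ordering as that position sequence:
positions: 5→1, 13→2, 11→3, 20→4, 2→5
second ordering as positions: [4, 2, 1, 5, 3]
Discordant pairs = inversions in this position sequence.
4: 2, 1, 3 → 3
2: 1 → 1
1: 0
5: 3 → 1
3: 0
Total: 3 + 1 + 0 + 1 + 0 = 5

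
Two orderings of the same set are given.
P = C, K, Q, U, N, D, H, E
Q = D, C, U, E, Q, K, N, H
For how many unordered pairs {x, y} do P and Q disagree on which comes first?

12

Assign each item its position (1..8) in the first ordering, then rewrite the second ordering as that position sequence:
positions: C→1, K→2, Q→3, U→4, N→5, D→6, H→7, E→8
second ordering as positions: [6, 1, 4, 8, 3, 2, 5, 7]
Discordant pairs = inversions in this position sequence.
6: 1, 4, 3, 2, 5 → 5
1: 0
4: 3, 2 → 2
8: 3, 2, 5, 7 → 4
3: 2 → 1
2: 0
5: 0
7: 0
Total: 5 + 0 + 2 + 4 + 1 + 0 + 0 + 0 = 12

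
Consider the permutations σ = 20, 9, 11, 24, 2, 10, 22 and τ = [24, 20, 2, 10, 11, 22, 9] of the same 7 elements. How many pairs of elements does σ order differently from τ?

Assign each item its position (1..7) in the first ordering, then rewrite the second ordering as that position sequence:
positions: 20→1, 9→2, 11→3, 24→4, 2→5, 10→6, 22→7
second ordering as positions: [4, 1, 5, 6, 3, 7, 2]
Discordant pairs = inversions in this position sequence.
4: 1, 3, 2 → 3
1: 0
5: 3, 2 → 2
6: 3, 2 → 2
3: 2 → 1
7: 2 → 1
2: 0
Total: 3 + 0 + 2 + 2 + 1 + 1 + 0 = 9

9 discordant pairs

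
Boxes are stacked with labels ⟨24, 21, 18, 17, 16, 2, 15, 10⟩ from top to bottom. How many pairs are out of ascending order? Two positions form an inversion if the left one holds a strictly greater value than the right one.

There are 26 out-of-order pairs.

Count, for each position, how many later elements it exceeds:
24: 7
21: 6
18: 5
17: 4
16: 3
2: 0
15: 1
10: 0
Sum: 7 + 6 + 5 + 4 + 3 + 0 + 1 + 0 = 26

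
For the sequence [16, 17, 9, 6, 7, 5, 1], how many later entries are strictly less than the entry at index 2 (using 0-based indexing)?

The element at index 2 is 9.
Elements after it: 6, 7, 5, 1
Those smaller than 9: 6, 7, 5, 1

4 such elements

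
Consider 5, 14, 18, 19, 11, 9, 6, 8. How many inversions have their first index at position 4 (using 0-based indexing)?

The element at index 4 is 11.
Elements after it: 9, 6, 8
Those smaller than 11: 9, 6, 8

3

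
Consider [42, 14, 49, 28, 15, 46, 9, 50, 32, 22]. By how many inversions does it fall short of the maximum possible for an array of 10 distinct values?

Maximum inversions for 10 distinct elements is C(10, 2) = 10·9/2 = 45.
Current inversions — for each element, count later smaller elements:
42: 6
14: 1
49: 6
28: 3
15: 1
46: 3
9: 0
50: 2
32: 1
22: 0
Current total: 6 + 1 + 6 + 3 + 1 + 3 + 0 + 2 + 1 + 0 = 23
Shortfall: 45 − 23 = 22

22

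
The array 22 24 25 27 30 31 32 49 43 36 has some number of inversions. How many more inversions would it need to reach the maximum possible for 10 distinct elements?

42

Maximum inversions for 10 distinct elements is C(10, 2) = 10·9/2 = 45.
Current inversions — for each element, count later smaller elements:
22: 0
24: 0
25: 0
27: 0
30: 0
31: 0
32: 0
49: 2
43: 1
36: 0
Current total: 0 + 0 + 0 + 0 + 0 + 0 + 0 + 2 + 1 + 0 = 3
Shortfall: 45 − 3 = 42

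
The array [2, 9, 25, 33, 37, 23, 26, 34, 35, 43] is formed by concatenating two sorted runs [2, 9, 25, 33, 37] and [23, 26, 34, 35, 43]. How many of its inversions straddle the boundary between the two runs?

Split inversions: 7

Take each right-half value and tally the left-half values above it:
r = 23: 25, 33, 37 → 3
r = 26: 33, 37 → 2
r = 34: 37 → 1
r = 35: 37 → 1
r = 43: none → 0
Cross-inversions: 3 + 2 + 1 + 1 + 0 = 7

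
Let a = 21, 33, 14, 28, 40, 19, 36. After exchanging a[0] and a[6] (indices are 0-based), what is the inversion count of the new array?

13

Positions 0 and 6 hold 21 and 36; after swapping, the array is [36, 33, 14, 28, 40, 19, 21].
Count, for each position, how many later elements it exceeds:
36 → 33, 14, 28, 19, 21 → 5
33 → 14, 28, 19, 21 → 4
14 → none → 0
28 → 19, 21 → 2
40 → 19, 21 → 2
19 → none → 0
21 → none → 0
Sum: 5 + 4 + 0 + 2 + 2 + 0 + 0 = 13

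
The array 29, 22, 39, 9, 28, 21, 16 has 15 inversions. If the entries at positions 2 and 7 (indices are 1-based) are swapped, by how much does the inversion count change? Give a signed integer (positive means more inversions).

Positions 2 and 7 hold 22 and 16; after swapping, the array is [29, 16, 39, 9, 28, 21, 22].
Count, for each position, how many later elements it exceeds:
29: 5
16: 1
39: 4
9: 0
28: 2
21: 0
22: 0
Sum: 5 + 1 + 4 + 0 + 2 + 0 + 0 = 12
Change: 12 − 15 = -3

-3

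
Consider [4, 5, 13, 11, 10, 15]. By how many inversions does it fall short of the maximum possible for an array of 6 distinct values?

12 inversions short

Maximum inversions for 6 distinct elements is C(6, 2) = 6·5/2 = 15.
Current inversions — for each element, count later smaller elements:
4: 0
5: 0
13: 2
11: 1
10: 0
15: 0
Current total: 0 + 0 + 2 + 1 + 0 + 0 = 3
Shortfall: 15 − 3 = 12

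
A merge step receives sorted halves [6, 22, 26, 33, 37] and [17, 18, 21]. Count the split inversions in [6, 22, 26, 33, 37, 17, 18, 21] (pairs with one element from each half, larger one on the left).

12 split inversions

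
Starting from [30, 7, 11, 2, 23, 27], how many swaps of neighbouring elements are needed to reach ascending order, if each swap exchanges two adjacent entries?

7 swaps

The minimum number of adjacent swaps to sort an array equals its inversion count, since every such swap removes exactly one inversion.
Count inversions — for each element, later elements that are smaller:
30: 7, 11, 2, 23, 27 → 5
7: 2 → 1
11: 2 → 1
2: none → 0
23: none → 0
27: none → 0
Total inversions: 5 + 1 + 1 + 0 + 0 + 0 = 7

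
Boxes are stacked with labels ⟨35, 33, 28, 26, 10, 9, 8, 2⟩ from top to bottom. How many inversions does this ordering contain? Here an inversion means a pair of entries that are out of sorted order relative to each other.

For each element, count later entries that are smaller:
35: 7
33: 6
28: 5
26: 4
10: 3
9: 2
8: 1
2: 0
Sum: 7 + 6 + 5 + 4 + 3 + 2 + 1 + 0 = 28

Out-of-order pairs: 28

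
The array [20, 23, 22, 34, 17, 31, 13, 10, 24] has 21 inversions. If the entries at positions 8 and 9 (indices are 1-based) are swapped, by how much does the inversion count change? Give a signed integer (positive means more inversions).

Positions 8 and 9 hold 10 and 24; after swapping, the array is [20, 23, 22, 34, 17, 31, 13, 24, 10].
For each element, count later entries that are smaller:
20: 3
23: 4
22: 3
34: 5
17: 2
31: 3
13: 1
24: 1
10: 0
Sum: 3 + 4 + 3 + 5 + 2 + 3 + 1 + 1 + 0 = 22
Change: 22 − 21 = +1

+1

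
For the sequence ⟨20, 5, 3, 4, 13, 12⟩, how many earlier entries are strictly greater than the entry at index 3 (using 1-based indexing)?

2 such elements

The element at index 3 is 3.
Elements before it: 20, 5
Those larger than 3: 20, 5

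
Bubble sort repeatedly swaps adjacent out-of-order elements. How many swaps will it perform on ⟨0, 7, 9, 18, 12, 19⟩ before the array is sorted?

There is 1 swap.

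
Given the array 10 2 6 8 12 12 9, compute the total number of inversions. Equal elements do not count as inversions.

Inversions: 6

Out-of-order index pairs (1-indexed):
(1,2): 10 > 2
(1,3): 10 > 6
(1,4): 10 > 8
(1,7): 10 > 9
(5,7): 12 > 9
(6,7): 12 > 9
That's 6 pairs.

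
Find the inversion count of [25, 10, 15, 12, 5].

Out-of-order index pairs (0-indexed):
(0,1): 25 > 10
(0,2): 25 > 15
(0,3): 25 > 12
(0,4): 25 > 5
(1,4): 10 > 5
(2,3): 15 > 12
(2,4): 15 > 5
(3,4): 12 > 5
That's 8 pairs.

Out-of-order pairs: 8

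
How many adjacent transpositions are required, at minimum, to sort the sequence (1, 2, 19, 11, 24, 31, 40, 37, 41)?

Minimum adjacent swaps = number of inversions (each swap of adjacent out-of-order elements removes one inversion and no swap can remove more).
Count inversions — for each element, later elements that are smaller:
1: none → 0
2: none → 0
19: 11 → 1
11: none → 0
24: none → 0
31: none → 0
40: 37 → 1
37: none → 0
41: none → 0
Total inversions: 0 + 0 + 1 + 0 + 0 + 0 + 1 + 0 + 0 = 2

Swaps: 2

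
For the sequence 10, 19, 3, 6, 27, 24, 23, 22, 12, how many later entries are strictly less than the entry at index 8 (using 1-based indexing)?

1

The element at index 8 is 22.
Elements after it: 12
Those smaller than 22: 12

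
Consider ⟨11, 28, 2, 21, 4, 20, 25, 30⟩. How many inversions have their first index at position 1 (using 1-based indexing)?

2

The element at index 1 is 11.
Elements after it: 28, 2, 21, 4, 20, 25, 30
Those smaller than 11: 2, 4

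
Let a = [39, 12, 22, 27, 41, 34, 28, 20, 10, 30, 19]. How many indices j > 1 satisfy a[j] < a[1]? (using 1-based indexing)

The element at index 1 is 39.
Elements after it: 12, 22, 27, 41, 34, 28, 20, 10, 30, 19
Those smaller than 39: 12, 22, 27, 34, 28, 20, 10, 30, 19

9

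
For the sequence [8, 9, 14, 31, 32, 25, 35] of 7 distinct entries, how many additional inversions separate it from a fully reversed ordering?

19

Maximum inversions for 7 distinct elements is C(7, 2) = 7·6/2 = 21.
Current inversions — for each element, count later smaller elements:
8: 0
9: 0
14: 0
31: 1
32: 1
25: 0
35: 0
Current total: 0 + 0 + 0 + 1 + 1 + 0 + 0 = 2
Shortfall: 21 − 2 = 19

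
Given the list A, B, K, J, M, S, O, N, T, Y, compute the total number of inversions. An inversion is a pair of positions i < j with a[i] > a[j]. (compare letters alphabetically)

Count, for each position, how many later elements it exceeds:
A: 0
B: 0
K: 1
J: 0
M: 0
S: 2
O: 1
N: 0
T: 0
Y: 0
Sum: 0 + 0 + 1 + 0 + 0 + 2 + 1 + 0 + 0 + 0 = 4

4 inversions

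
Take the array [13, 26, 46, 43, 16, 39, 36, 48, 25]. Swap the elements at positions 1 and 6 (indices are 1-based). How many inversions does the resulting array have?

20 inversions

Positions 1 and 6 hold 13 and 39; after swapping, the array is [39, 26, 46, 43, 16, 13, 36, 48, 25].
Count, for each position, how many later elements it exceeds:
39: 5
26: 3
46: 5
43: 4
16: 1
13: 0
36: 1
48: 1
25: 0
Sum: 5 + 3 + 5 + 4 + 1 + 0 + 1 + 1 + 0 = 20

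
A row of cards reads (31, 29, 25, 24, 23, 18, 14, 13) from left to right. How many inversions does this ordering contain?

Count, for each position, how many later elements it exceeds:
31 → 29, 25, 24, 23, 18, 14, 13 → 7
29 → 25, 24, 23, 18, 14, 13 → 6
25 → 24, 23, 18, 14, 13 → 5
24 → 23, 18, 14, 13 → 4
23 → 18, 14, 13 → 3
18 → 14, 13 → 2
14 → 13 → 1
13 → none → 0
Sum: 7 + 6 + 5 + 4 + 3 + 2 + 1 + 0 = 28

28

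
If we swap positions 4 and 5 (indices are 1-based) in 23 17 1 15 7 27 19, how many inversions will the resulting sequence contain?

9

Positions 4 and 5 hold 15 and 7; after swapping, the array is [23, 17, 1, 7, 15, 27, 19].
For each element, count later entries that are smaller:
23 → 17, 1, 7, 15, 19 → 5
17 → 1, 7, 15 → 3
1 → none → 0
7 → none → 0
15 → none → 0
27 → 19 → 1
19 → none → 0
Sum: 5 + 3 + 0 + 0 + 0 + 1 + 0 = 9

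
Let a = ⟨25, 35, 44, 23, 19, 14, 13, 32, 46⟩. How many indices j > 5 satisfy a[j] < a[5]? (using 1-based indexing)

The element at index 5 is 19.
Elements after it: 14, 13, 32, 46
Those smaller than 19: 14, 13

2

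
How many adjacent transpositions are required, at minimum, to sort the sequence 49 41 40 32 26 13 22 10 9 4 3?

There are 54 adjacent swaps.

The minimum number of adjacent swaps to sort an array equals its inversion count, since every such swap removes exactly one inversion.
Count inversions — for each element, later elements that are smaller:
49: 41, 40, 32, 26, 13, 22, 10, 9, 4, 3 → 10
41: 40, 32, 26, 13, 22, 10, 9, 4, 3 → 9
40: 32, 26, 13, 22, 10, 9, 4, 3 → 8
32: 26, 13, 22, 10, 9, 4, 3 → 7
26: 13, 22, 10, 9, 4, 3 → 6
13: 10, 9, 4, 3 → 4
22: 10, 9, 4, 3 → 4
10: 9, 4, 3 → 3
9: 4, 3 → 2
4: 3 → 1
3: none → 0
Total inversions: 10 + 9 + 8 + 7 + 6 + 4 + 4 + 3 + 2 + 1 + 0 = 54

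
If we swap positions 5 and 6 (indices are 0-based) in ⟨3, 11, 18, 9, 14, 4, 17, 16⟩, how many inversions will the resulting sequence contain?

Positions 5 and 6 hold 4 and 17; after swapping, the array is [3, 11, 18, 9, 14, 17, 4, 16].
Count, for each position, how many later elements it exceeds:
3: 0
11: 2
18: 5
9: 1
14: 1
17: 2
4: 0
16: 0
Sum: 0 + 2 + 5 + 1 + 1 + 2 + 0 + 0 = 11

Inversions: 11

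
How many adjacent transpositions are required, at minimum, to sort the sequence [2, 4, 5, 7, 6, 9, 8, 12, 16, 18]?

2

Minimum adjacent swaps = number of inversions (each swap of adjacent out-of-order elements removes one inversion and no swap can remove more).
Count inversions — for each element, later elements that are smaller:
2: none → 0
4: none → 0
5: none → 0
7: 6 → 1
6: none → 0
9: 8 → 1
8: none → 0
12: none → 0
16: none → 0
18: none → 0
Total inversions: 0 + 0 + 0 + 1 + 0 + 1 + 0 + 0 + 0 + 0 = 2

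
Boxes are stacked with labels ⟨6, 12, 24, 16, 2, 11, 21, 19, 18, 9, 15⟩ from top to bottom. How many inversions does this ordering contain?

Out-of-order pairs: 26

Element-by-element contributions:
6 → 2 → 1
12 → 2, 11, 9 → 3
24 → 16, 2, 11, 21, 19, 18, 9, 15 → 8
16 → 2, 11, 9, 15 → 4
2 → none → 0
11 → 9 → 1
21 → 19, 18, 9, 15 → 4
19 → 18, 9, 15 → 3
18 → 9, 15 → 2
9 → none → 0
15 → none → 0
Sum: 1 + 3 + 8 + 4 + 0 + 1 + 4 + 3 + 2 + 0 + 0 = 26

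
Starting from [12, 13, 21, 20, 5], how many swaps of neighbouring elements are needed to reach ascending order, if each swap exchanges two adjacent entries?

Minimum adjacent swaps = number of inversions (each swap of adjacent out-of-order elements removes one inversion and no swap can remove more).
Count inversions — for each element, later elements that are smaller:
12: 5 → 1
13: 5 → 1
21: 20, 5 → 2
20: 5 → 1
5: none → 0
Total inversions: 1 + 1 + 2 + 1 + 0 = 5

5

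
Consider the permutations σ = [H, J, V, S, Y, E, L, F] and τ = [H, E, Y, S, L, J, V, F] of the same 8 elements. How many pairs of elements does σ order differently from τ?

11 discordant pairs

Assign each item its position (1..8) in the first ordering, then rewrite the second ordering as that position sequence:
positions: H→1, J→2, V→3, S→4, Y→5, E→6, L→7, F→8
second ordering as positions: [1, 6, 5, 4, 7, 2, 3, 8]
Discordant pairs = inversions in this position sequence.
1: 0
6: 5, 4, 2, 3 → 4
5: 4, 2, 3 → 3
4: 2, 3 → 2
7: 2, 3 → 2
2: 0
3: 0
8: 0
Total: 0 + 4 + 3 + 2 + 2 + 0 + 0 + 0 = 11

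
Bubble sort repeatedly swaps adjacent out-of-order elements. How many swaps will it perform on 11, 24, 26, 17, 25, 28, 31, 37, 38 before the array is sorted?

Each adjacent swap fixes exactly one inversion, so the minimum swap count equals the number of inversions.
Count inversions — for each element, later elements that are smaller:
11: none → 0
24: 17 → 1
26: 17, 25 → 2
17: none → 0
25: none → 0
28: none → 0
31: none → 0
37: none → 0
38: none → 0
Total inversions: 0 + 1 + 2 + 0 + 0 + 0 + 0 + 0 + 0 = 3

There are 3 swaps.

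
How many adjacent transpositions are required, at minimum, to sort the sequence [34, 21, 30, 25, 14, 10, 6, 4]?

The minimum number of adjacent swaps to sort an array equals its inversion count, since every such swap removes exactly one inversion.
Count inversions — for each element, later elements that are smaller:
34: 21, 30, 25, 14, 10, 6, 4 → 7
21: 14, 10, 6, 4 → 4
30: 25, 14, 10, 6, 4 → 5
25: 14, 10, 6, 4 → 4
14: 10, 6, 4 → 3
10: 6, 4 → 2
6: 4 → 1
4: none → 0
Total inversions: 7 + 4 + 5 + 4 + 3 + 2 + 1 + 0 = 26

26 adjacent swaps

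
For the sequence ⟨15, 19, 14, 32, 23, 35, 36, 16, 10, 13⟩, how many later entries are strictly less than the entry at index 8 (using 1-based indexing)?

The element at index 8 is 16.
Elements after it: 10, 13
Those smaller than 16: 10, 13

2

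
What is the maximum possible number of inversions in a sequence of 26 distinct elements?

325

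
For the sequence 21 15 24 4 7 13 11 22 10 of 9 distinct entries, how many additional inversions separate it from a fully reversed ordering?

15 inversions short

Maximum inversions for 9 distinct elements is C(9, 2) = 9·8/2 = 36.
Current inversions — for each element, count later smaller elements:
21: 6
15: 5
24: 6
4: 0
7: 0
13: 2
11: 1
22: 1
10: 0
Current total: 6 + 5 + 6 + 0 + 0 + 2 + 1 + 1 + 0 = 21
Shortfall: 36 − 21 = 15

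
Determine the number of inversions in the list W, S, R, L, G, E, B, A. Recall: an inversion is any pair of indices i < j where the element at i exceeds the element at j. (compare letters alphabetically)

Element-by-element contributions:
W: 7
S: 6
R: 5
L: 4
G: 3
E: 2
B: 1
A: 0
Sum: 7 + 6 + 5 + 4 + 3 + 2 + 1 + 0 = 28

Inversions: 28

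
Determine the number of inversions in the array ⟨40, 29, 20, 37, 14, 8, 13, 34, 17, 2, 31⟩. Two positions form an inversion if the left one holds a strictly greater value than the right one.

For each element, count later entries that are smaller:
40: 10
29: 6
20: 5
37: 7
14: 3
8: 1
13: 1
34: 3
17: 1
2: 0
31: 0
Sum: 10 + 6 + 5 + 7 + 3 + 1 + 1 + 3 + 1 + 0 + 0 = 37

37 inversions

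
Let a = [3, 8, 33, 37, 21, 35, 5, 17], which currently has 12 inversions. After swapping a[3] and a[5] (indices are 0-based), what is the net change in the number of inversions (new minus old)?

Positions 3 and 5 hold 37 and 35; after swapping, the array is [3, 8, 33, 35, 21, 37, 5, 17].
Sweep left to right; for each value list the smaller values that follow it:
3: 0
8: 1
33: 3
35: 3
21: 2
37: 2
5: 0
17: 0
Sum: 0 + 1 + 3 + 3 + 2 + 2 + 0 + 0 = 11
Change: 11 − 12 = -1

-1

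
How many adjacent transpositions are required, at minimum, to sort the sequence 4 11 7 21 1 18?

Each adjacent swap fixes exactly one inversion, so the minimum swap count equals the number of inversions.
Count inversions — for each element, later elements that are smaller:
4: 1 → 1
11: 7, 1 → 2
7: 1 → 1
21: 1, 18 → 2
1: none → 0
18: none → 0
Total inversions: 1 + 2 + 1 + 2 + 0 + 0 = 6

6 adjacent swaps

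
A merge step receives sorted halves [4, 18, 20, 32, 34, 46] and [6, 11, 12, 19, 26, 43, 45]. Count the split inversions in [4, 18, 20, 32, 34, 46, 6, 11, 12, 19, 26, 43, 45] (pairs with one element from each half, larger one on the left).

Count, for every r in R, how many entries of L exceed r:
r = 6: 18, 20, 32, 34, 46 → 5
r = 11: 18, 20, 32, 34, 46 → 5
r = 12: 18, 20, 32, 34, 46 → 5
r = 19: 20, 32, 34, 46 → 4
r = 26: 32, 34, 46 → 3
r = 43: 46 → 1
r = 45: 46 → 1
Cross-inversions: 5 + 5 + 5 + 4 + 3 + 1 + 1 = 24

24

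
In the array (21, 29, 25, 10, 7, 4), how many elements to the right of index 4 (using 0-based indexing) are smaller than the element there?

The element at index 4 is 7.
Elements after it: 4
Those smaller than 7: 4

1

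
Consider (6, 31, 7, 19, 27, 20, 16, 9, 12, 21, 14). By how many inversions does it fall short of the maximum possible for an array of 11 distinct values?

Maximum inversions for 11 distinct elements is C(11, 2) = 11·10/2 = 55.
Current inversions — for each element, count later smaller elements:
6: 0
31: 9
7: 0
19: 4
27: 6
20: 4
16: 3
9: 0
12: 0
21: 1
14: 0
Current total: 0 + 9 + 0 + 4 + 6 + 4 + 3 + 0 + 0 + 1 + 0 = 27
Shortfall: 55 − 27 = 28

28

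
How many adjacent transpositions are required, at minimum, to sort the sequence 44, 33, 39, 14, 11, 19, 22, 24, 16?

24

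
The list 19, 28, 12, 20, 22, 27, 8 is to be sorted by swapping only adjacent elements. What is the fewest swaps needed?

Adjacent swaps: 11

Each adjacent swap fixes exactly one inversion, so the minimum swap count equals the number of inversions.
Count inversions — for each element, later elements that are smaller:
19: 12, 8 → 2
28: 12, 20, 22, 27, 8 → 5
12: 8 → 1
20: 8 → 1
22: 8 → 1
27: 8 → 1
8: none → 0
Total inversions: 2 + 5 + 1 + 1 + 1 + 1 + 0 = 11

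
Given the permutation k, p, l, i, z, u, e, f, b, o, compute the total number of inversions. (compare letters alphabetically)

There are 28 inversions.

Element-by-element contributions:
k: 4
p: 6
l: 4
i: 3
z: 5
u: 4
e: 1
f: 1
b: 0
o: 0
Sum: 4 + 6 + 4 + 3 + 5 + 4 + 1 + 1 + 0 + 0 = 28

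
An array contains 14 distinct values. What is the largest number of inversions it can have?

91 inversions

The maximum occurs when the array is in strictly decreasing order: every one of the C(14, 2) pairs is inverted.
C(14, 2) = 14·13/2 = 91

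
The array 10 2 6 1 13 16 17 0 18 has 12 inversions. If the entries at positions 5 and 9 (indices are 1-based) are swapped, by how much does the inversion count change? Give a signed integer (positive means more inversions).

+5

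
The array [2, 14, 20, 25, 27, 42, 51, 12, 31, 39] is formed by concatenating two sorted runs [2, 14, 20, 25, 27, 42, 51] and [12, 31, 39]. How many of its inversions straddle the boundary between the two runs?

Count, for every r in R, how many entries of L exceed r:
r = 12: 14, 20, 25, 27, 42, 51 → 6
r = 31: 42, 51 → 2
r = 39: 42, 51 → 2
Cross-inversions: 6 + 2 + 2 = 10

10 split inversions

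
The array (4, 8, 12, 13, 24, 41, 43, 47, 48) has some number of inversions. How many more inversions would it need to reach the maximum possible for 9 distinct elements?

36

Maximum inversions for 9 distinct elements is C(9, 2) = 9·8/2 = 36.
Current inversions — for each element, count later smaller elements:
4: 0
8: 0
12: 0
13: 0
24: 0
41: 0
43: 0
47: 0
48: 0
Current total: 0 + 0 + 0 + 0 + 0 + 0 + 0 + 0 + 0 = 0
Shortfall: 36 − 0 = 36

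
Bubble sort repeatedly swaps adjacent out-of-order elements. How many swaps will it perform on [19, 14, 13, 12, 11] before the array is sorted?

Each adjacent swap fixes exactly one inversion, so the minimum swap count equals the number of inversions.
Count inversions — for each element, later elements that are smaller:
19: 14, 13, 12, 11 → 4
14: 13, 12, 11 → 3
13: 12, 11 → 2
12: 11 → 1
11: none → 0
Total inversions: 4 + 3 + 2 + 1 + 0 = 10

10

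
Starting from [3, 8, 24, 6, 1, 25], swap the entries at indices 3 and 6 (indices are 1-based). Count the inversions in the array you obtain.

Positions 3 and 6 hold 24 and 25; after swapping, the array is [3, 8, 25, 6, 1, 24].
Element-by-element contributions:
3 → 1 → 1
8 → 6, 1 → 2
25 → 6, 1, 24 → 3
6 → 1 → 1
1 → none → 0
24 → none → 0
Sum: 1 + 2 + 3 + 1 + 0 + 0 = 7

7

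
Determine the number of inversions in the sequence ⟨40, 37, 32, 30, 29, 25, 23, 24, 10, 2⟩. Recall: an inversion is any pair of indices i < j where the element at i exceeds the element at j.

Count, for each position, how many later elements it exceeds:
40: 9
37: 8
32: 7
30: 6
29: 5
25: 4
23: 2
24: 2
10: 1
2: 0
Sum: 9 + 8 + 7 + 6 + 5 + 4 + 2 + 2 + 1 + 0 = 44

44 inversions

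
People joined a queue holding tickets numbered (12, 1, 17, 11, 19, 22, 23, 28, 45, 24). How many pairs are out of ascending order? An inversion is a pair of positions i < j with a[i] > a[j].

5 inversions

Count, for each position, how many later elements it exceeds:
12: 2
1: 0
17: 1
11: 0
19: 0
22: 0
23: 0
28: 1
45: 1
24: 0
Sum: 2 + 0 + 1 + 0 + 0 + 0 + 0 + 1 + 1 + 0 = 5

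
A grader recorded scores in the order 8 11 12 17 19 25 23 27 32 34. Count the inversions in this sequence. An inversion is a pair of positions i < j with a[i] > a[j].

Count, for each position, how many later elements it exceeds:
8 → none → 0
11 → none → 0
12 → none → 0
17 → none → 0
19 → none → 0
25 → 23 → 1
23 → none → 0
27 → none → 0
32 → none → 0
34 → none → 0
Sum: 0 + 0 + 0 + 0 + 0 + 1 + 0 + 0 + 0 + 0 = 1

1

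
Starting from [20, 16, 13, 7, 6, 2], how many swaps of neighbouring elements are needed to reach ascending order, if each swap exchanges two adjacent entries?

15 swaps

Each adjacent swap fixes exactly one inversion, so the minimum swap count equals the number of inversions.
Count inversions — for each element, later elements that are smaller:
20: 16, 13, 7, 6, 2 → 5
16: 13, 7, 6, 2 → 4
13: 7, 6, 2 → 3
7: 6, 2 → 2
6: 2 → 1
2: none → 0
Total inversions: 5 + 4 + 3 + 2 + 1 + 0 = 15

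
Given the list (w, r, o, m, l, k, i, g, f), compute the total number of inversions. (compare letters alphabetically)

36

For each element, count later entries that are smaller:
w → r, o, m, l, k, i, g, f → 8
r → o, m, l, k, i, g, f → 7
o → m, l, k, i, g, f → 6
m → l, k, i, g, f → 5
l → k, i, g, f → 4
k → i, g, f → 3
i → g, f → 2
g → f → 1
f → none → 0
Sum: 8 + 7 + 6 + 5 + 4 + 3 + 2 + 1 + 0 = 36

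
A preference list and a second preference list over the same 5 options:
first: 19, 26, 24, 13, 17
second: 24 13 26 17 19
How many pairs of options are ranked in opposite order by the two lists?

Assign each item its position (1..5) in the first ordering, then rewrite the second ordering as that position sequence:
positions: 19→1, 26→2, 24→3, 13→4, 17→5
second ordering as positions: [3, 4, 2, 5, 1]
Discordant pairs = inversions in this position sequence.
3: 2, 1 → 2
4: 2, 1 → 2
2: 1 → 1
5: 1 → 1
1: 0
Total: 2 + 2 + 1 + 1 + 0 = 6

6 pairs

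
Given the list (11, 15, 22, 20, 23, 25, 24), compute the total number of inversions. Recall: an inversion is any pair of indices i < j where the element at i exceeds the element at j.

2 inversions

Inversion pairs (indices are 1-based):
(3,4): 22 > 20
(6,7): 25 > 24
That's 2 pairs.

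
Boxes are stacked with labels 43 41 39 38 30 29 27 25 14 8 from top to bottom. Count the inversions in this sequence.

Sweep left to right; for each value list the smaller values that follow it:
43: 9
41: 8
39: 7
38: 6
30: 5
29: 4
27: 3
25: 2
14: 1
8: 0
Sum: 9 + 8 + 7 + 6 + 5 + 4 + 3 + 2 + 1 + 0 = 45

45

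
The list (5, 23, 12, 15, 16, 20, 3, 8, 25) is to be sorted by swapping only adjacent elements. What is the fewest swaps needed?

15

Each adjacent swap fixes exactly one inversion, so the minimum swap count equals the number of inversions.
Count inversions — for each element, later elements that are smaller:
5: 3 → 1
23: 12, 15, 16, 20, 3, 8 → 6
12: 3, 8 → 2
15: 3, 8 → 2
16: 3, 8 → 2
20: 3, 8 → 2
3: none → 0
8: none → 0
25: none → 0
Total inversions: 1 + 6 + 2 + 2 + 2 + 2 + 0 + 0 + 0 = 15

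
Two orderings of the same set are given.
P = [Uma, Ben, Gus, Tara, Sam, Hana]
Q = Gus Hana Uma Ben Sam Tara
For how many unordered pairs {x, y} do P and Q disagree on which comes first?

Disagreeing pairs: 7

Assign each item its position (1..6) in the first ordering, then rewrite the second ordering as that position sequence:
positions: Uma→1, Ben→2, Gus→3, Tara→4, Sam→5, Hana→6
second ordering as positions: [3, 6, 1, 2, 5, 4]
Discordant pairs = inversions in this position sequence.
3: 1, 2 → 2
6: 1, 2, 5, 4 → 4
1: 0
2: 0
5: 4 → 1
4: 0
Total: 2 + 4 + 0 + 0 + 1 + 0 = 7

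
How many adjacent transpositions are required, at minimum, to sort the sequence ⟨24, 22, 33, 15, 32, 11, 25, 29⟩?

Each adjacent swap fixes exactly one inversion, so the minimum swap count equals the number of inversions.
Count inversions — for each element, later elements that are smaller:
24: 22, 15, 11 → 3
22: 15, 11 → 2
33: 15, 32, 11, 25, 29 → 5
15: 11 → 1
32: 11, 25, 29 → 3
11: none → 0
25: none → 0
29: none → 0
Total inversions: 3 + 2 + 5 + 1 + 3 + 0 + 0 + 0 = 14

14 adjacent swaps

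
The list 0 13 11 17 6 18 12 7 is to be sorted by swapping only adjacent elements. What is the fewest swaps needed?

12 adjacent swaps

Minimum adjacent swaps = number of inversions (each swap of adjacent out-of-order elements removes one inversion and no swap can remove more).
Count inversions — for each element, later elements that are smaller:
0: none → 0
13: 11, 6, 12, 7 → 4
11: 6, 7 → 2
17: 6, 12, 7 → 3
6: none → 0
18: 12, 7 → 2
12: 7 → 1
7: none → 0
Total inversions: 0 + 4 + 2 + 3 + 0 + 2 + 1 + 0 = 12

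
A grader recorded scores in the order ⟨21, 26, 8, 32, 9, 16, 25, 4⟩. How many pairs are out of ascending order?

Sweep left to right; for each value list the smaller values that follow it:
21 → 8, 9, 16, 4 → 4
26 → 8, 9, 16, 25, 4 → 5
8 → 4 → 1
32 → 9, 16, 25, 4 → 4
9 → 4 → 1
16 → 4 → 1
25 → 4 → 1
4 → none → 0
Sum: 4 + 5 + 1 + 4 + 1 + 1 + 1 + 0 = 17

Out-of-order pairs: 17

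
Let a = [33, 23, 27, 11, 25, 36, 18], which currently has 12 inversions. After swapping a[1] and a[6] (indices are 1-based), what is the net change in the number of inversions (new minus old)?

+1

Positions 1 and 6 hold 33 and 36; after swapping, the array is [36, 23, 27, 11, 25, 33, 18].
For each element, count later entries that are smaller:
36 → 23, 27, 11, 25, 33, 18 → 6
23 → 11, 18 → 2
27 → 11, 25, 18 → 3
11 → none → 0
25 → 18 → 1
33 → 18 → 1
18 → none → 0
Sum: 6 + 2 + 3 + 0 + 1 + 1 + 0 = 13
Change: 13 − 12 = +1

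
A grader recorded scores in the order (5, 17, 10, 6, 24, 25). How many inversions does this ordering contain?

There are 3 out-of-order pairs.

Out-of-order index pairs (1-indexed):
(2,3): 17 > 10
(2,4): 17 > 6
(3,4): 10 > 6
That's 3 pairs.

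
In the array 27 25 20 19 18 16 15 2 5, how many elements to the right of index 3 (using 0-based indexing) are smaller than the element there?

5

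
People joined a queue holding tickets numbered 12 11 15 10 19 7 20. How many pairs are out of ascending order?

9 inversions

Out-of-order index pairs (1-indexed):
(1,2): 12 > 11
(1,4): 12 > 10
(1,6): 12 > 7
(2,4): 11 > 10
(2,6): 11 > 7
(3,4): 15 > 10
(3,6): 15 > 7
(4,6): 10 > 7
(5,6): 19 > 7
That's 9 pairs.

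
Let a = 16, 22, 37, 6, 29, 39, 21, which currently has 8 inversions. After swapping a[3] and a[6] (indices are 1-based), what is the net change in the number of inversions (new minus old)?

Positions 3 and 6 hold 37 and 39; after swapping, the array is [16, 22, 39, 6, 29, 37, 21].
Element-by-element contributions:
16 → 6 → 1
22 → 6, 21 → 2
39 → 6, 29, 37, 21 → 4
6 → none → 0
29 → 21 → 1
37 → 21 → 1
21 → none → 0
Sum: 1 + 2 + 4 + 0 + 1 + 1 + 0 = 9
Change: 9 − 8 = +1

+1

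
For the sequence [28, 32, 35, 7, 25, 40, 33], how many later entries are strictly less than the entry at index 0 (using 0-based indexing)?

2

The element at index 0 is 28.
Elements after it: 32, 35, 7, 25, 40, 33
Those smaller than 28: 7, 25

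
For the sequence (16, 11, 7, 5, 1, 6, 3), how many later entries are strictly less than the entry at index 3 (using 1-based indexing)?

The element at index 3 is 7.
Elements after it: 5, 1, 6, 3
Those smaller than 7: 5, 1, 6, 3

4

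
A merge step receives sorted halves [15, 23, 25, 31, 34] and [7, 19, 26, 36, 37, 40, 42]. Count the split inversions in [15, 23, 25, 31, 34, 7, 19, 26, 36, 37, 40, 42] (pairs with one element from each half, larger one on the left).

For each element r of the right run, count left-run elements greater than r:
r = 7: 15, 23, 25, 31, 34 → 5
r = 19: 23, 25, 31, 34 → 4
r = 26: 31, 34 → 2
r = 36: none → 0
r = 37: none → 0
r = 40: none → 0
r = 42: none → 0
Cross-inversions: 5 + 4 + 2 + 0 + 0 + 0 + 0 = 11

11 cross-inversions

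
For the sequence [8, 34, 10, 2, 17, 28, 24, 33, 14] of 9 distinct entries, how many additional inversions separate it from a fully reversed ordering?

22 inversions short

Maximum inversions for 9 distinct elements is C(9, 2) = 9·8/2 = 36.
Current inversions — for each element, count later smaller elements:
8: 1
34: 7
10: 1
2: 0
17: 1
28: 2
24: 1
33: 1
14: 0
Current total: 1 + 7 + 1 + 0 + 1 + 2 + 1 + 1 + 0 = 14
Shortfall: 36 − 14 = 22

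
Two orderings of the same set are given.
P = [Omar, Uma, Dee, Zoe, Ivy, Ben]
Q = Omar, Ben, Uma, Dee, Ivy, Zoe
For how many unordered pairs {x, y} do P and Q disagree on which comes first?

Assign each item its position (1..6) in the first ordering, then rewrite the second ordering as that position sequence:
positions: Omar→1, Uma→2, Dee→3, Zoe→4, Ivy→5, Ben→6
second ordering as positions: [1, 6, 2, 3, 5, 4]
Discordant pairs = inversions in this position sequence.
1: 0
6: 2, 3, 5, 4 → 4
2: 0
3: 0
5: 4 → 1
4: 0
Total: 0 + 4 + 0 + 0 + 1 + 0 = 5

5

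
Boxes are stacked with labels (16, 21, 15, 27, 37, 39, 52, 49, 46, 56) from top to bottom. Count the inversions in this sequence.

Out-of-order pairs: 5

For each element, count later entries that are smaller:
16 → 15 → 1
21 → 15 → 1
15 → none → 0
27 → none → 0
37 → none → 0
39 → none → 0
52 → 49, 46 → 2
49 → 46 → 1
46 → none → 0
56 → none → 0
Sum: 1 + 1 + 0 + 0 + 0 + 0 + 2 + 1 + 0 + 0 = 5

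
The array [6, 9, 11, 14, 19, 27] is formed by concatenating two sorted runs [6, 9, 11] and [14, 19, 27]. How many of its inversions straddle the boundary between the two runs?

Take each right-half value and tally the left-half values above it:
r = 14: none → 0
r = 19: none → 0
r = 27: none → 0
Cross-inversions: 0 + 0 + 0 = 0

0 cross-inversions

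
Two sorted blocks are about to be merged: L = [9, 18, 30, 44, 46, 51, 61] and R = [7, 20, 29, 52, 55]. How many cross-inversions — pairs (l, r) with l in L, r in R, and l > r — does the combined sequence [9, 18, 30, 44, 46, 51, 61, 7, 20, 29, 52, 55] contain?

19

Take each right-half value and tally the left-half values above it:
r = 7: 9, 18, 30, 44, 46, 51, 61 → 7
r = 20: 30, 44, 46, 51, 61 → 5
r = 29: 30, 44, 46, 51, 61 → 5
r = 52: 61 → 1
r = 55: 61 → 1
Cross-inversions: 7 + 5 + 5 + 1 + 1 = 19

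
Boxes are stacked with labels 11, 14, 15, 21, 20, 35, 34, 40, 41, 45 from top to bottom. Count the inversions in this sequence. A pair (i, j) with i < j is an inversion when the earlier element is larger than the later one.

Element-by-element contributions:
11 → none → 0
14 → none → 0
15 → none → 0
21 → 20 → 1
20 → none → 0
35 → 34 → 1
34 → none → 0
40 → none → 0
41 → none → 0
45 → none → 0
Sum: 0 + 0 + 0 + 1 + 0 + 1 + 0 + 0 + 0 + 0 = 2

2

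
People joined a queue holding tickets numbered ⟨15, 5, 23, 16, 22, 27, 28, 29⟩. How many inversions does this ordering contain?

3 inversions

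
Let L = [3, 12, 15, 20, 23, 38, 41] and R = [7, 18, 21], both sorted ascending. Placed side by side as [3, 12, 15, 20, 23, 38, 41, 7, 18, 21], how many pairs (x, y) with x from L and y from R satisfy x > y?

For each element r of the right run, count left-run elements greater than r:
r = 7: 12, 15, 20, 23, 38, 41 → 6
r = 18: 20, 23, 38, 41 → 4
r = 21: 23, 38, 41 → 3
Cross-inversions: 6 + 4 + 3 = 13

13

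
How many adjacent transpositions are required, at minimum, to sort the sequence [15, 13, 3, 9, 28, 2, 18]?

11

The minimum number of adjacent swaps to sort an array equals its inversion count, since every such swap removes exactly one inversion.
Count inversions — for each element, later elements that are smaller:
15: 13, 3, 9, 2 → 4
13: 3, 9, 2 → 3
3: 2 → 1
9: 2 → 1
28: 2, 18 → 2
2: none → 0
18: none → 0
Total inversions: 4 + 3 + 1 + 1 + 2 + 0 + 0 = 11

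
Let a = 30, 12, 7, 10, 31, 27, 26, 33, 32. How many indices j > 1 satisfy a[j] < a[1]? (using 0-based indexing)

The element at index 1 is 12.
Elements after it: 7, 10, 31, 27, 26, 33, 32
Those smaller than 12: 7, 10

2 such elements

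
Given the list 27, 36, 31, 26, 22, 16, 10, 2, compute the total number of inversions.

26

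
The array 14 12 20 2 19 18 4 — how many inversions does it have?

Count, for each position, how many later elements it exceeds:
14: 3
12: 2
20: 4
2: 0
19: 2
18: 1
4: 0
Sum: 3 + 2 + 4 + 0 + 2 + 1 + 0 = 12

12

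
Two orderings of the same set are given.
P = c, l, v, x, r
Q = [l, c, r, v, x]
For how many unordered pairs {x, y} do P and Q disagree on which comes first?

Assign each item its position (1..5) in the first ordering, then rewrite the second ordering as that position sequence:
positions: c→1, l→2, v→3, x→4, r→5
second ordering as positions: [2, 1, 5, 3, 4]
Discordant pairs = inversions in this position sequence.
2: 1 → 1
1: 0
5: 3, 4 → 2
3: 0
4: 0
Total: 1 + 0 + 2 + 0 + 0 = 3

There are 3 disagreeing pairs.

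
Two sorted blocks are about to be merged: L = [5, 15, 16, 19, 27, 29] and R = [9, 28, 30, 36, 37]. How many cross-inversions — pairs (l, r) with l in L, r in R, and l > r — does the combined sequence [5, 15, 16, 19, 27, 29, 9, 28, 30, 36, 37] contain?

6

For each element r of the right run, count left-run elements greater than r:
r = 9: 15, 16, 19, 27, 29 → 5
r = 28: 29 → 1
r = 30: none → 0
r = 36: none → 0
r = 37: none → 0
Cross-inversions: 5 + 1 + 0 + 0 + 0 = 6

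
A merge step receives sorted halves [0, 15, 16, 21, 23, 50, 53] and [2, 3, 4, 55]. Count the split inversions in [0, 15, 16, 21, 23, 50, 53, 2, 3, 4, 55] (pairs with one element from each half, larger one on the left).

18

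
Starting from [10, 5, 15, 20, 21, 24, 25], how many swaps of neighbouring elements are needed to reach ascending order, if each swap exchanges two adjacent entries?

Minimum adjacent swaps = number of inversions (each swap of adjacent out-of-order elements removes one inversion and no swap can remove more).
Count inversions — for each element, later elements that are smaller:
10: 5 → 1
5: none → 0
15: none → 0
20: none → 0
21: none → 0
24: none → 0
25: none → 0
Total inversions: 1 + 0 + 0 + 0 + 0 + 0 + 0 = 1

Swaps: 1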